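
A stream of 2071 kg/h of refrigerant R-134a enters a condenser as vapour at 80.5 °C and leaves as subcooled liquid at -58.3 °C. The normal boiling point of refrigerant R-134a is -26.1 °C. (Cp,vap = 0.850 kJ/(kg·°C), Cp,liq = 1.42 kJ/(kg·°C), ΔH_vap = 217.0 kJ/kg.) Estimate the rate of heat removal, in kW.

vapour 80.5→-26.1 °C: -90.61 kJ/kg
condensation at -26.1 °C: -217 kJ/kg
liquid -26.1→-58.3 °C: -45.724 kJ/kg
Δh = -90.61 + -217 + -45.724 = -353.33 kJ/kg
Q = ṁ·Δh = 2071 kg/h × -353.33 kJ/kg = -731750 kJ/h
|Q| = 203.27 kW

Q_c = 203 kW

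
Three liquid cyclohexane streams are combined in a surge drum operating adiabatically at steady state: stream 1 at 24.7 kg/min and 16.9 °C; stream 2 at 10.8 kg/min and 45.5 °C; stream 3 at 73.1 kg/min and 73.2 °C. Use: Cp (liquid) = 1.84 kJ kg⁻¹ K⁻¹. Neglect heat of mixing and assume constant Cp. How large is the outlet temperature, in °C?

T_out = 57.6 °C

Adiabatic, steady state ⇒ Σ ṁᵢCp,ᵢ(T_out − Tᵢ) = 0
T_out = Σ ṁᵢCp,ᵢTᵢ / Σ ṁᵢCp,ᵢ
      = 11518 / 199.82 = 57.64 °C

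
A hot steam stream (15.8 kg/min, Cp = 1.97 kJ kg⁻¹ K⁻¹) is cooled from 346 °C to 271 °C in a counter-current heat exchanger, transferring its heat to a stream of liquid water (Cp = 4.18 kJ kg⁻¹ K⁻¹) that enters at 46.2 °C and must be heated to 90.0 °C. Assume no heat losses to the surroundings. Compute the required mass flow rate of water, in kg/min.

ṁ_c = 12.8 kg/min

Heat released by hot stream: Q = 15.8 × 1.97 × (346 − 271) = 2334.5 kJ/min
Energy balance on cold side (adiabatic exchanger): Q = ṁ_c·Cp_c·(T_c,out − T_c,in)
ṁ_c = 2334.5 / [4.18 × (90.0 − 46.2)] = 12.751 kg/min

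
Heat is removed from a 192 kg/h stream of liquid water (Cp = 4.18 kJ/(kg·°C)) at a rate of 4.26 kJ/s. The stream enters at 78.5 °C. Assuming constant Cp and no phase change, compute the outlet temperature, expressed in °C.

Q = 4.26 kJ/s = 15336 kJ/h
ΔT = Q/(ṁ·Cp) = 15336/(192×4.18) = 19.109 K
T_out = 78.5 − 19.109 = 59.391 °C

T_out = 59.4 °C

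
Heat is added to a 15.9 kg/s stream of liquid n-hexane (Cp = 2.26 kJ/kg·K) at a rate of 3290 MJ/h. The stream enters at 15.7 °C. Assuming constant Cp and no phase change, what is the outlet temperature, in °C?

Q = 3290 MJ/h = 913.89 kJ/s
ΔT = Q/(ṁ·Cp) = 913.89/(15.9×2.26) = 25.432 K
T_out = 15.7 + 25.432 = 41.132 °C

T_out = 41.1 °C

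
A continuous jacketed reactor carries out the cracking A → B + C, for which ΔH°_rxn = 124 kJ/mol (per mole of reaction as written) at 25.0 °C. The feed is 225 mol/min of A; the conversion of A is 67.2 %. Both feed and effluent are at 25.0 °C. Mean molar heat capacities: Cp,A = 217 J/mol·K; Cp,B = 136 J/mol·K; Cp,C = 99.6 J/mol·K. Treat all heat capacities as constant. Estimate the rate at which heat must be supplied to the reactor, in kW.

Extent of reaction ξ = 0.672 × 225 = 151.2 mol/min
Reaction term: ξ·ΔH°_rxn = 151.2 × 124 = 18749 kJ/min
Q = ΔH = 18749 kJ/min = 312.48 kW
Heat supplied = 312.48 kW

Q_in = 312 kW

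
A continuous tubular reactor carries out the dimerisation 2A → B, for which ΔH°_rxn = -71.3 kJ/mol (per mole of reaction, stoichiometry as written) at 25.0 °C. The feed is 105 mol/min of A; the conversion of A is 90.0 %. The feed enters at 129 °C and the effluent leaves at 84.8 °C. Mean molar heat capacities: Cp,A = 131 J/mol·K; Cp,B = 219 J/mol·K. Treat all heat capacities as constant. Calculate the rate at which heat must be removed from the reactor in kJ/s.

Q_out = 68.3 kJ/s

Extent of reaction ξ = 0.900 × 105 / 2 = 47.25 mol/min
Reaction term: ξ·ΔH°_rxn = 47.25 × -71.3 = -3368.9 kJ/min
Sensible, feed 129→25 °C: -1430.5 kJ/min
Outlet flows (mol/min): A 10.5, B 47.25
Sensible, products 25→84.8 °C: 701.05 kJ/min
Q = ΔH = -4098.4 kJ/min = -68.307 kW
Heat removed = 68.307 kJ/s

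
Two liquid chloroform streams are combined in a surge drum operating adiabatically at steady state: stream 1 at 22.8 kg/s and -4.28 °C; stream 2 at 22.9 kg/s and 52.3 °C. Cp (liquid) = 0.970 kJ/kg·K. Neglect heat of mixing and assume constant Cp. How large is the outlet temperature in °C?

T_out = 24.1 °C

No heat crosses the boundary, so H_out = H_in.
Σ ṁᵢCp,ᵢTᵢ = 22.8×0.970×-4.28 + 22.9×0.970×52.3 = 1067.1
Σ ṁᵢCp,ᵢ = 22.8×0.970 + 22.9×0.970 = 44.329
T_out = 1067.1 / 44.329 = 24.072 °C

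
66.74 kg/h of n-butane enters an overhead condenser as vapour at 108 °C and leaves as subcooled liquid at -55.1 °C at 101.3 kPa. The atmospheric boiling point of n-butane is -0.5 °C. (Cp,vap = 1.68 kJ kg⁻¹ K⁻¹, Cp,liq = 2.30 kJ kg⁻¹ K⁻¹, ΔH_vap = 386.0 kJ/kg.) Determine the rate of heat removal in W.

vapour 108→-0.5 °C: -182.28 kJ/kg
condensation at -0.5 °C: -386 kJ/kg
liquid -0.5→-55.1 °C: -125.58 kJ/kg
Δh = -182.28 + -386 + -125.58 = -693.86 kJ/kg
Q = ṁ·Δh = 66.74 kg/h × -693.86 kJ/kg = -46308 kJ/h
|Q| = 12.863 kW = 12863 W

Q_c = 12900 W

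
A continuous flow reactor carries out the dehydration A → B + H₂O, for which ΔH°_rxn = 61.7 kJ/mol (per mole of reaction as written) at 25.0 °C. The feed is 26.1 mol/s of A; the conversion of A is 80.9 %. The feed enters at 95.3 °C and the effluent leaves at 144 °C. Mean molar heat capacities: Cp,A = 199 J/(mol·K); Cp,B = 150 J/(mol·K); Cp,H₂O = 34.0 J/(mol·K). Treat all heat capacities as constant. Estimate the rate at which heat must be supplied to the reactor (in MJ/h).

Q_in = 5460 MJ/h

Extent of reaction ξ = 0.809 × 26.1 = 21.115 mol/s
Reaction term: ξ·ΔH°_rxn = 21.115 × 61.7 = 1302.8 kJ/s
Sensible, feed 95.3→25 °C: -365.13 kJ/s
Outlet flows (mol/s): A 4.9851, B 21.115, H₂O 21.115
Sensible, products 25→144 °C: 580.38 kJ/s
Q = ΔH = 1518 kJ/s = 1518 kW
Heat supplied = 5465 MJ/h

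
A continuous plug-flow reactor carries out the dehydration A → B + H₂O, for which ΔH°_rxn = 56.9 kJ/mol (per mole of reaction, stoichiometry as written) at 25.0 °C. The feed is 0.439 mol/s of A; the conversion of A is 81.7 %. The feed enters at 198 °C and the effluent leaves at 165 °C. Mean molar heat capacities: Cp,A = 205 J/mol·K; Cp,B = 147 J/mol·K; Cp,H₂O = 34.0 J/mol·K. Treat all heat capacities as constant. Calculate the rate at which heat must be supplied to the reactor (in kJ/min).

Extent of reaction ξ = 0.817 × 0.439 = 0.35866 mol/s
Reaction term: ξ·ΔH°_rxn = 0.35866 × 56.9 = 20.408 kJ/s
Sensible, feed 198→25 °C: -15.569 kJ/s
Outlet flows (mol/s): A 0.080337, B 0.35866, H₂O 0.35866
Sensible, products 25→165 °C: 11.394 kJ/s
Q = ΔH = 16.233 kJ/s = 16.233 kW
Heat supplied = 973.98 kJ/min

Q_in = 974 kJ/min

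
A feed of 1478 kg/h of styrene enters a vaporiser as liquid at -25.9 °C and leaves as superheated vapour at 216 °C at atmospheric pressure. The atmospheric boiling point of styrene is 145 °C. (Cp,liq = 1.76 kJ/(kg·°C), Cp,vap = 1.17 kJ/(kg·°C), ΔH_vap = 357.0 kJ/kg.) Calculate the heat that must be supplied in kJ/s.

Q = 304 kJ/s

liquid -25.9→145 °C: 300.78 kJ/kg
vaporisation at 145 °C: 357 kJ/kg
vapour 145→216 °C: 83.07 kJ/kg
Δh = 300.78 + 357 + 83.07 = 740.85 kJ/kg
Q = ṁ·Δh = 1478 kg/h × 740.85 kJ/kg = 1.095e+06 kJ/h
|Q| = 304.16 kW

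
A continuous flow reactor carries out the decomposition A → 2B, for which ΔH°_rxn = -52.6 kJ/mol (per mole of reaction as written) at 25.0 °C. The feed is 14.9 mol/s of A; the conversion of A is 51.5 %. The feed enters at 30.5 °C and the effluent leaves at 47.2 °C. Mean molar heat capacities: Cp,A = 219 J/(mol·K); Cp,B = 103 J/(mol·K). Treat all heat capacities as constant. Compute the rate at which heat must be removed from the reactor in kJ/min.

Extent of reaction ξ = 0.515 × 14.9 = 7.6735 mol/s
Reaction term: ξ·ΔH°_rxn = 7.6735 × -52.6 = -403.63 kJ/s
Sensible, feed 30.5→25 °C: -17.947 kJ/s
Outlet flows (mol/s): A 7.2265, B 15.347
Sensible, products 25→47.2 °C: 70.226 kJ/s
Q = ΔH = -351.35 kJ/s = -351.35 kW
Heat removed = 21081 kJ/min

Q_out = 21100 kJ/min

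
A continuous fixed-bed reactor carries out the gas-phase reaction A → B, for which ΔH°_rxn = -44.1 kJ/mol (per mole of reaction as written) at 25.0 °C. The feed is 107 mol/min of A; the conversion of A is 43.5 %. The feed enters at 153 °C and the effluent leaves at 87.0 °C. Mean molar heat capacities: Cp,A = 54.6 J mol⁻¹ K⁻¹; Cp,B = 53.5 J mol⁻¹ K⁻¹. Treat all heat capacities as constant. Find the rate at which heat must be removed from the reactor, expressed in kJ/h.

Extent of reaction ξ = 0.435 × 107 = 46.545 mol/min
Reaction term: ξ·ΔH°_rxn = 46.545 × -44.1 = -2052.6 kJ/min
Sensible, feed 153→25 °C: -747.8 kJ/min
Outlet flows (mol/min): A 60.455, B 46.545
Sensible, products 25→87.0 °C: 359.04 kJ/min
Q = ΔH = -2441.4 kJ/min = -40.69 kW
Heat removed = 146480 kJ/h

Q_out = 146000 kJ/h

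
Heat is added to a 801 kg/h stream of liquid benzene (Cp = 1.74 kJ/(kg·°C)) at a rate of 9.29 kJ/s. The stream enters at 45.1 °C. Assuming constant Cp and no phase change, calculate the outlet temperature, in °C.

Q = 9.29 kJ/s = 33444 kJ/h
ΔT = Q/(ṁ·Cp) = 33444/(801×1.74) = 23.996 K
T_out = 45.1 + 23.996 = 69.096 °C

T_out = 69.1 °C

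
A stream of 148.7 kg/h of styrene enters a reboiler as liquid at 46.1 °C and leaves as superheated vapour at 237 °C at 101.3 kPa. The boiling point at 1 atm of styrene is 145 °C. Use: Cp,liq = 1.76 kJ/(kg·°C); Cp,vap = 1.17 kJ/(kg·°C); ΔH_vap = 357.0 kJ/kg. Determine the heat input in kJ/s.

Q = 26.4 kJ/s

liquid 46.1→145 °C: 174.06 kJ/kg
vaporisation at 145 °C: 357 kJ/kg
vapour 145→237 °C: 107.64 kJ/kg
Δh = 174.06 + 357 + 107.64 = 638.7 kJ/kg
Q = ṁ·Δh = 148.7 kg/h × 638.7 kJ/kg = 94975 kJ/h
|Q| = 26.382 kW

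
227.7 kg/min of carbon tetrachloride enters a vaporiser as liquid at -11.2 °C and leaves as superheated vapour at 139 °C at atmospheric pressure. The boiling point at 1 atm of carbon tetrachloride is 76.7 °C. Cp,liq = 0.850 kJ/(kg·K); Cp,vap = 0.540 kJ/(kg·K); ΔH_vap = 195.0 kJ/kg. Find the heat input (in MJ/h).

liquid -11.2→76.7 °C: 74.715 kJ/kg
vaporisation at 76.7 °C: 195 kJ/kg
vapour 76.7→139 °C: 33.642 kJ/kg
Δh = 74.715 + 195 + 33.642 = 303.36 kJ/kg
Q = ṁ·Δh = 227.7 kg/min × 303.36 kJ/kg = 69074 kJ/min
|Q| = 1151.2 kW = 4144.5 MJ/h

Q = 4140 MJ/h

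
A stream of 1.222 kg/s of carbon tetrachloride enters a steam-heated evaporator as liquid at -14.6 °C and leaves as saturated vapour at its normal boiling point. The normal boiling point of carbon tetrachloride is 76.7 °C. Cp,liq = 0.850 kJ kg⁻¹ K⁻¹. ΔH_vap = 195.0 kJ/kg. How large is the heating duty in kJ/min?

Q = 20000 kJ/min

liquid -14.6→76.7 °C: 77.605 kJ/kg
vaporisation at 76.7 °C: 195 kJ/kg
Δh = 77.605 + 195 = 272.61 kJ/kg
Q = ṁ·Δh = 1.222 kg/s × 272.61 kJ/kg = 333.12 kJ/s
|Q| = 333.12 kW = 19987 kJ/min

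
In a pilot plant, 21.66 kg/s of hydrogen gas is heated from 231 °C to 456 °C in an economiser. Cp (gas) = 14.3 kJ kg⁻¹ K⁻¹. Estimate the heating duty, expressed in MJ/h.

Q = 251000 MJ/h

Q = ṁ·Cp·ΔT = 21.66 × 14.3 × (456 − 231) = 69691 kJ/s
Heating duty = 250890 MJ/h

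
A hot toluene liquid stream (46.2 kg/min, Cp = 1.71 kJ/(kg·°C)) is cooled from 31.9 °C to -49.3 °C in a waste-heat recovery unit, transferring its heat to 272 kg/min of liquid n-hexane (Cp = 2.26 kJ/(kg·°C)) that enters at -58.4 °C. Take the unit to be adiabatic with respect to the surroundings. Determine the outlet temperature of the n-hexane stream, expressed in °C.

T_c,out = -48.0 °C

Heat released by hot stream: Q = 46.2 × 1.71 × (31.9 − -49.3) = 6415 kJ/min
Energy balance on cold side (adiabatic exchanger): Q = ṁ_c·Cp_c·(T_c,out − T_c,in)
T_c,out = -58.4 + 6415/(272 × 2.26) = -47.964 °C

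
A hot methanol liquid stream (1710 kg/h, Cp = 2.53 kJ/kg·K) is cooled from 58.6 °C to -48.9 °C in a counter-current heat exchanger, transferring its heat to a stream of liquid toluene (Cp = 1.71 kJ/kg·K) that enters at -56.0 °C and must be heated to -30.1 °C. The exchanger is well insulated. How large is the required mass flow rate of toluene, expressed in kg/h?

ṁ_c = 10500 kg/h

Heat released by hot stream: Q = 1710 × 2.53 × (58.6 − -48.9) = 465080 kJ/h
Energy balance on cold side (adiabatic exchanger): Q = ṁ_c·Cp_c·(T_c,out − T_c,in)
ṁ_c = 465080 / [1.71 × (-30.1 − -56.0)] = 10501 kg/h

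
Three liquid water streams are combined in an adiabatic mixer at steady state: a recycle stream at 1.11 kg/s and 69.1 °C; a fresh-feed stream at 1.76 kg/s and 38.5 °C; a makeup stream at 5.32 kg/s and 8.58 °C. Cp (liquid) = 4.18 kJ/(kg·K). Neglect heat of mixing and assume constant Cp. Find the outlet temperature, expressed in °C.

Energy balance with Q = 0: Σ ṁᵢCp,ᵢ(T_out − Tᵢ) = 0
T_out = Σ ṁᵢCp,ᵢTᵢ / Σ ṁᵢCp,ᵢ
      = 794.65 / 34.234 = 23.212 °C

T_out = 23.2 °C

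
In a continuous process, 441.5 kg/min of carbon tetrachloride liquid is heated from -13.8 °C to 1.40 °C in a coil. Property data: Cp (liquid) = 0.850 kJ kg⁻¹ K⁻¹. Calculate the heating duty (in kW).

Q = 95.1 kW

Q = ṁ·Cp·ΔT = 441.5 × 0.850 × (1.40 − -13.8) = 5704.2 kJ/min
Converting: 5704.2 / 60 s = 95.07 kW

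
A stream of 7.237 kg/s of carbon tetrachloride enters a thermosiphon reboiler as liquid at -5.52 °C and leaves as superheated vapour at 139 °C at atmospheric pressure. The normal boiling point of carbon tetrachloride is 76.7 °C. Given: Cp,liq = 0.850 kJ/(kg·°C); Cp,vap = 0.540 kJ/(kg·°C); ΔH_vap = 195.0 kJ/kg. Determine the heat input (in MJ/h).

Q = 7780 MJ/h

liquid -5.52→76.7 °C: 69.887 kJ/kg
vaporisation at 76.7 °C: 195 kJ/kg
vapour 76.7→139 °C: 33.642 kJ/kg
Δh = 69.887 + 195 + 33.642 = 298.53 kJ/kg
Q = ṁ·Δh = 7.237 kg/s × 298.53 kJ/kg = 2160.5 kJ/s
|Q| = 2160.5 kW = 7777.6 MJ/h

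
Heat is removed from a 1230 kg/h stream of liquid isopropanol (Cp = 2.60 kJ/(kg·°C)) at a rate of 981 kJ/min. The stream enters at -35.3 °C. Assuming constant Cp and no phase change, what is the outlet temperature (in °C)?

T_out = -53.7 °C

Q = 981 kJ/min = 58860 kJ/h
ΔT = Q/(ṁ·Cp) = 58860/(1230×2.60) = 18.405 K
T_out = -35.3 − 18.405 = -53.705 °C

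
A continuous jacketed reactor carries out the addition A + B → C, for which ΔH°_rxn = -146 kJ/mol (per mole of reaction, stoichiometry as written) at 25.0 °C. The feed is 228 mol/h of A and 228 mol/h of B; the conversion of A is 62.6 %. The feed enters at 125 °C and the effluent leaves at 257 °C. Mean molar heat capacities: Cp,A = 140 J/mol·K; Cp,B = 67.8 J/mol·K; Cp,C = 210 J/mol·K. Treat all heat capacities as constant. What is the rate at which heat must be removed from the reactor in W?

Q_out = 4030 W

Extent of reaction ξ = 0.626 × 228 = 142.73 mol/h
Reaction term: ξ·ΔH°_rxn = 142.73 × -146 = -20838 kJ/h
Sensible, feed 125→25 °C: -4737.8 kJ/h
Outlet flows (mol/h): A 85.272, B 85.272, C 142.73
Sensible, products 25→257 °C: 11065 kJ/h
Q = ΔH = -14511 kJ/h = -4.031 kW
Heat removed = 4031 W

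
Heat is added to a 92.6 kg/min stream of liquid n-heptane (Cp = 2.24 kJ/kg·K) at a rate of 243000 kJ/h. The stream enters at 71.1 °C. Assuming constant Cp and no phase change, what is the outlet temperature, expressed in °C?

T_out = 90.6 °C

Q = 243000 kJ/h = 4050 kJ/min
ΔT = Q/(ṁ·Cp) = 4050/(92.6×2.24) = 19.525 K
T_out = 71.1 + 19.525 = 90.625 °C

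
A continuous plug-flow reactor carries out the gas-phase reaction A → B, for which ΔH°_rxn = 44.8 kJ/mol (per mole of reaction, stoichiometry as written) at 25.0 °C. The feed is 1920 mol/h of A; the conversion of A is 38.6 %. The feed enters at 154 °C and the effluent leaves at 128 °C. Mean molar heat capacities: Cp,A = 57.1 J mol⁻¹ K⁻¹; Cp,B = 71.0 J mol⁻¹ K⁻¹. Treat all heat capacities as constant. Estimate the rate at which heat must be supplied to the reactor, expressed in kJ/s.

Q_in = 8.73 kJ/s

Extent of reaction ξ = 0.386 × 1920 = 741.12 mol/h
Reaction term: ξ·ΔH°_rxn = 741.12 × 44.8 = 33202 kJ/h
Sensible, feed 154→25 °C: -14143 kJ/h
Outlet flows (mol/h): A 1178.9, B 741.12
Sensible, products 25→128 °C: 12353 kJ/h
Q = ΔH = 31413 kJ/h = 8.7258 kW
Heat supplied = 8.7258 kJ/s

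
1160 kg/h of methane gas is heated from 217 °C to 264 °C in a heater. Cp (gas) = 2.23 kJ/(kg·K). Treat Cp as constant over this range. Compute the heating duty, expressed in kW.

Q = ṁ·Cp·ΔT = 1160 × 2.23 × (264 − 217) = 121580 kJ/h
Converting: 121580 / 3600 s = 33.772 kW

Q = 33.8 kW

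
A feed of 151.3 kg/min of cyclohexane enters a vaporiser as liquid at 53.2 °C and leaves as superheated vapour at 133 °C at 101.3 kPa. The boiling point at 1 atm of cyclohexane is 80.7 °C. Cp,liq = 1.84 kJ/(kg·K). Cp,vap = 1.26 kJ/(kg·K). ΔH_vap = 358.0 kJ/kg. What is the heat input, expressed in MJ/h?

liquid 53.2→80.7 °C: 50.6 kJ/kg
vaporisation at 80.7 °C: 358 kJ/kg
vapour 80.7→133 °C: 65.898 kJ/kg
Δh = 50.6 + 358 + 65.898 = 474.5 kJ/kg
Q = ṁ·Δh = 151.3 kg/min × 474.5 kJ/kg = 71792 kJ/min
|Q| = 1196.5 kW = 4307.5 MJ/h

Q = 4310 MJ/h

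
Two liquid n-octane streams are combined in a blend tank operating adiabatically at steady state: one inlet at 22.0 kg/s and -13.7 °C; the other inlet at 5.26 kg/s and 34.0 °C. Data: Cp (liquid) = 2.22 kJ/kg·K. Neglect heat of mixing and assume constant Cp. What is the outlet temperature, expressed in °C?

T_out = -4.50 °C

No heat crosses the boundary, so H_out = H_in.
T_out = Σ ṁᵢCp,ᵢTᵢ / Σ ṁᵢCp,ᵢ
      = -272.08 / 60.517 = -4.496 °C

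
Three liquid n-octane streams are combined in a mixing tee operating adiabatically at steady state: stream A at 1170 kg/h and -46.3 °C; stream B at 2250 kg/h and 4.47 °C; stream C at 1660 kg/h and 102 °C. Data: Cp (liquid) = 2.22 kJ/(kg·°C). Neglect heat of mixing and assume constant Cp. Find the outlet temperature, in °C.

T_out = 24.6 °C

Energy balance with Q = 0: Σ ṁᵢCp,ᵢ(T_out − Tᵢ) = 0
T_out = Σ ṁᵢCp,ᵢTᵢ / Σ ṁᵢCp,ᵢ
      = 277960 / 11278 = 24.647 °C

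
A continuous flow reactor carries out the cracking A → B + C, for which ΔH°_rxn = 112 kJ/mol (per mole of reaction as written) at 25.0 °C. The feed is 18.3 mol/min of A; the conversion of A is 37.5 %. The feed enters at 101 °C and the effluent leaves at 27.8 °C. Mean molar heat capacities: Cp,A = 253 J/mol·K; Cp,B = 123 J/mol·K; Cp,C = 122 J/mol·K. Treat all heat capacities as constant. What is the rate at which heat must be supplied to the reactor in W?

Q_in = 7160 W

Extent of reaction ξ = 0.375 × 18.3 = 6.8625 mol/min
Reaction term: ξ·ΔH°_rxn = 6.8625 × 112 = 768.6 kJ/min
Sensible, feed 101→25 °C: -351.87 kJ/min
Outlet flows (mol/min): A 11.438, B 6.8625, C 6.8625
Sensible, products 25→27.8 °C: 12.81 kJ/min
Q = ΔH = 429.54 kJ/min = 7.159 kW
Heat supplied = 7159 W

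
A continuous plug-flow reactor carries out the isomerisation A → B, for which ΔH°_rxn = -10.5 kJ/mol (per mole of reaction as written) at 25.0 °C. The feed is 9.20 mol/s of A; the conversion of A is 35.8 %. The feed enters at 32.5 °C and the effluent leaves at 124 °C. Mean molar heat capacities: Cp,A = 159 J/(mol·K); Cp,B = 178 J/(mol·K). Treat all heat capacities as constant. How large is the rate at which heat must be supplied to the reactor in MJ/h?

Q_in = 380 MJ/h

Extent of reaction ξ = 0.358 × 9.20 = 3.2936 mol/s
Reaction term: ξ·ΔH°_rxn = 3.2936 × -10.5 = -34.583 kJ/s
Sensible, feed 32.5→25 °C: -10.971 kJ/s
Outlet flows (mol/s): A 5.9064, B 3.2936
Sensible, products 25→124 °C: 151.01 kJ/s
Q = ΔH = 105.46 kJ/s = 105.46 kW
Heat supplied = 379.65 MJ/h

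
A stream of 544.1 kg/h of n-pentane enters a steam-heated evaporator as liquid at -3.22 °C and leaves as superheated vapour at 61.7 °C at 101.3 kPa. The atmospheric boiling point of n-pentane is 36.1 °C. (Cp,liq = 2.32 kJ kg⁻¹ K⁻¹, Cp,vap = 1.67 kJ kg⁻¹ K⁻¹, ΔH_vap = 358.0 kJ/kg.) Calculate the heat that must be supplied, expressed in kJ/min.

liquid -3.22→36.1 °C: 91.222 kJ/kg
vaporisation at 36.1 °C: 358 kJ/kg
vapour 36.1→61.7 °C: 42.752 kJ/kg
Δh = 91.222 + 358 + 42.752 = 491.97 kJ/kg
Q = ṁ·Δh = 544.1 kg/h × 491.97 kJ/kg = 267680 kJ/h
|Q| = 74.356 kW = 4461.4 kJ/min

Q = 4460 kJ/min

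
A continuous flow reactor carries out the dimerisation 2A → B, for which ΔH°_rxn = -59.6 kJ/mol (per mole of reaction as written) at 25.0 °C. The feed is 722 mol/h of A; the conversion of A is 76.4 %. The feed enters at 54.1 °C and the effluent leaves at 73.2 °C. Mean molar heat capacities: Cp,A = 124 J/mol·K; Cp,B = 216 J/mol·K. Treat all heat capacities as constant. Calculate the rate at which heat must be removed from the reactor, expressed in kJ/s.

Extent of reaction ξ = 0.764 × 722 / 2 = 275.8 mol/h
Reaction term: ξ·ΔH°_rxn = 275.8 × -59.6 = -16438 kJ/h
Sensible, feed 54.1→25 °C: -2605.3 kJ/h
Outlet flows (mol/h): A 170.39, B 275.8
Sensible, products 25→73.2 °C: 3889.8 kJ/h
Q = ΔH = -15153 kJ/h = -4.2093 kW
Heat removed = 4.2093 kJ/s

Q_out = 4.21 kJ/s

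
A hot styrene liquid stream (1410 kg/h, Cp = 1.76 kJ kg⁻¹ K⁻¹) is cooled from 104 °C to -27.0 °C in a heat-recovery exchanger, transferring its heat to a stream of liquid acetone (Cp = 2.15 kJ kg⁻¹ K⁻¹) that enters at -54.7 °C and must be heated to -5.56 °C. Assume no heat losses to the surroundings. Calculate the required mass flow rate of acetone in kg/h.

Heat released by hot stream: Q = 1410 × 1.76 × (104 − -27.0) = 325090 kJ/h
Energy balance on cold side (adiabatic exchanger): Q = ṁ_c·Cp_c·(T_c,out − T_c,in)
ṁ_c = 325090 / [2.15 × (-5.56 − -54.7)] = 3077 kg/h

ṁ_c = 3080 kg/h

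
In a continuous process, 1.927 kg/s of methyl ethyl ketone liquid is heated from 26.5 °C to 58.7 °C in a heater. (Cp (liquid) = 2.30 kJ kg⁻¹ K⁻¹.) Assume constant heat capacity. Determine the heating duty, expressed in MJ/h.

Q = ṁ·Cp·ΔT = 1.927 × 2.30 × (58.7 − 26.5) = 142.71 kJ/s
Heating duty = 513.77 MJ/h

Q = 514 MJ/h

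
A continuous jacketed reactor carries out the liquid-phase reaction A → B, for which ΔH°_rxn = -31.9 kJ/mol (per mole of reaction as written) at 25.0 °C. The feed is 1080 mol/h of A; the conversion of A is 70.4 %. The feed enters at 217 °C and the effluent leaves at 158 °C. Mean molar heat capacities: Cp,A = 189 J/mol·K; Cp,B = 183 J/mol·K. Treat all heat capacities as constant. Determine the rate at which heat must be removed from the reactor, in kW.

Q_out = 10.3 kW

Extent of reaction ξ = 0.704 × 1080 = 760.32 mol/h
Reaction term: ξ·ΔH°_rxn = 760.32 × -31.9 = -24254 kJ/h
Sensible, feed 217→25 °C: -39191 kJ/h
Outlet flows (mol/h): A 319.68, B 760.32
Sensible, products 25→158 °C: 26541 kJ/h
Q = ΔH = -36904 kJ/h = -10.251 kW
Heat removed = 10.251 kW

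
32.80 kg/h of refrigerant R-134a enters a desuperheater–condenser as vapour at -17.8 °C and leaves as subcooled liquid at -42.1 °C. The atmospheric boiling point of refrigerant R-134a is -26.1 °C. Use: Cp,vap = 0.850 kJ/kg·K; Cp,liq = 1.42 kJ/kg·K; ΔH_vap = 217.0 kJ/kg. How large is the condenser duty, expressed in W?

vapour -17.8→-26.1 °C: -7.055 kJ/kg
condensation at -26.1 °C: -217 kJ/kg
liquid -26.1→-42.1 °C: -22.72 kJ/kg
Δh = -7.055 + -217 + -22.72 = -246.78 kJ/kg
Q = ṁ·Δh = 32.80 kg/h × -246.78 kJ/kg = -8094.2 kJ/h
|Q| = 2.2484 kW = 2248.4 W

Q_c = 2250 W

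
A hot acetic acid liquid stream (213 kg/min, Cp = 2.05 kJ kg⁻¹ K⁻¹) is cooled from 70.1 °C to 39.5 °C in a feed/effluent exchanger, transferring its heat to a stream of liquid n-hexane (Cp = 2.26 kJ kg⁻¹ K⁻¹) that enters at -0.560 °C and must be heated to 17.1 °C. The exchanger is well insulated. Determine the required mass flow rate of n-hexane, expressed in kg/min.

Heat released by hot stream: Q = 213 × 2.05 × (70.1 − 39.5) = 13361 kJ/min
Energy balance on cold side (adiabatic exchanger): Q = ṁ_c·Cp_c·(T_c,out − T_c,in)
ṁ_c = 13361 / [2.26 × (17.1 − -0.560)] = 334.78 kg/min

ṁ_c = 335 kg/min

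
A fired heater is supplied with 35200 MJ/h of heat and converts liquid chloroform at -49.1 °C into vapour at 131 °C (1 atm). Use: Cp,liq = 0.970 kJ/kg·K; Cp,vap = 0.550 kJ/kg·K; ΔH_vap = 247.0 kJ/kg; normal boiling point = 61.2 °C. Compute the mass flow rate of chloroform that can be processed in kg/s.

Δh = 0.970×(61.2−-49.1) + 247.0 + 0.550×(131−61.2) = 392.38 kJ/kg
Q = 35200 MJ/h = 9777.8 kJ/s = 9777.8 kJ/s
ṁ = Q/Δh = 9777.8 / 392.38 = 24.919 kg/s

ṁ = 24.9 kg/s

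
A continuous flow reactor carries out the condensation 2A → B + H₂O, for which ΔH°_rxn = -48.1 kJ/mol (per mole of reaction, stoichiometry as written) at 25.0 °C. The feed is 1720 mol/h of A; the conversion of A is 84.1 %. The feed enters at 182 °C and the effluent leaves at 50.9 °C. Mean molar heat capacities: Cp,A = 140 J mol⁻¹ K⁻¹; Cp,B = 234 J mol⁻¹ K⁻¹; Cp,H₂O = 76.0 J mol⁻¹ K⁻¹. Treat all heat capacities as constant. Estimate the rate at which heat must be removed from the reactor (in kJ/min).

Q_out = 1100 kJ/min

Extent of reaction ξ = 0.841 × 1720 / 2 = 723.26 mol/h
Reaction term: ξ·ΔH°_rxn = 723.26 × -48.1 = -34789 kJ/h
Sensible, feed 182→25 °C: -37806 kJ/h
Outlet flows (mol/h): A 273.48, B 723.26, H₂O 723.26
Sensible, products 25→50.9 °C: 6798.7 kJ/h
Q = ΔH = -65796 kJ/h = -18.277 kW
Heat removed = 1096.6 kJ/min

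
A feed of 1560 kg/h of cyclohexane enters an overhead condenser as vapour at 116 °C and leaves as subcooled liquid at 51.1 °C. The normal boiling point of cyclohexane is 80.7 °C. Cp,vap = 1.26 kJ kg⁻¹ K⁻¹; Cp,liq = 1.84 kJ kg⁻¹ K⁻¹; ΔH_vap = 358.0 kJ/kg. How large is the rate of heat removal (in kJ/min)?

Q_c = 11900 kJ/min

vapour 116→80.7 °C: -44.478 kJ/kg
condensation at 80.7 °C: -358 kJ/kg
liquid 80.7→51.1 °C: -54.464 kJ/kg
Δh = -44.478 + -358 + -54.464 = -456.94 kJ/kg
Q = ṁ·Δh = 1560 kg/h × -456.94 kJ/kg = -712830 kJ/h
|Q| = 198.01 kW = 11880 kJ/min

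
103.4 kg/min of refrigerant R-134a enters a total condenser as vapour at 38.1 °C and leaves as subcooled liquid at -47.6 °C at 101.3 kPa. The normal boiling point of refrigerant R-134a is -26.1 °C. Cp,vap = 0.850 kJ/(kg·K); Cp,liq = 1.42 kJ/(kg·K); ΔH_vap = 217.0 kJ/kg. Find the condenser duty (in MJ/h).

vapour 38.1→-26.1 °C: -54.57 kJ/kg
condensation at -26.1 °C: -217 kJ/kg
liquid -26.1→-47.6 °C: -30.53 kJ/kg
Δh = -54.57 + -217 + -30.53 = -302.1 kJ/kg
Q = ṁ·Δh = 103.4 kg/min × -302.1 kJ/kg = -31237 kJ/min
|Q| = 520.62 kW = 1874.2 MJ/h

Q_c = 1870 MJ/h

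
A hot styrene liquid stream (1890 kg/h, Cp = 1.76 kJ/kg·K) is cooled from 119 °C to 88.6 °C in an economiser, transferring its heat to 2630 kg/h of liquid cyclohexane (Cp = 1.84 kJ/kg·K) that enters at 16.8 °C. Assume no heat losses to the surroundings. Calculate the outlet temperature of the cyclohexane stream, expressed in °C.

Heat released by hot stream: Q = 1890 × 1.76 × (119 − 88.6) = 101120 kJ/h
Energy balance on cold side (adiabatic exchanger): Q = ṁ_c·Cp_c·(T_c,out − T_c,in)
T_c,out = 16.8 + 101120/(2630 × 1.84) = 37.697 °C

T_c,out = 37.7 °C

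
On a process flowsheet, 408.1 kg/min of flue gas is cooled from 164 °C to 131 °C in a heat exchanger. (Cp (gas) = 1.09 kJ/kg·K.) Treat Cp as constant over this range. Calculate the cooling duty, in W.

Q = ṁ·Cp·ΔT = 408.1 × 1.09 × (131 − 164) = -14679 kJ/min
Converting: 14679 / 60 s = 244.66 kW
Cooling duty = 244660 W

Q_c = 245000 W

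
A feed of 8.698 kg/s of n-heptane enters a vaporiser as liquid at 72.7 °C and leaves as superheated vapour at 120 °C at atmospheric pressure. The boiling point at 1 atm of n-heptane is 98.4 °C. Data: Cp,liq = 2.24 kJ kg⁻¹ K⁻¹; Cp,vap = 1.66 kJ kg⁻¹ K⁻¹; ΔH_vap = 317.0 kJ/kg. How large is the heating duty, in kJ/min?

Q = 214000 kJ/min

liquid 72.7→98.4 °C: 57.568 kJ/kg
vaporisation at 98.4 °C: 317 kJ/kg
vapour 98.4→120 °C: 35.856 kJ/kg
Δh = 57.568 + 317 + 35.856 = 410.42 kJ/kg
Q = ṁ·Δh = 8.698 kg/s × 410.42 kJ/kg = 3569.9 kJ/s
|Q| = 3569.9 kW = 214190 kJ/min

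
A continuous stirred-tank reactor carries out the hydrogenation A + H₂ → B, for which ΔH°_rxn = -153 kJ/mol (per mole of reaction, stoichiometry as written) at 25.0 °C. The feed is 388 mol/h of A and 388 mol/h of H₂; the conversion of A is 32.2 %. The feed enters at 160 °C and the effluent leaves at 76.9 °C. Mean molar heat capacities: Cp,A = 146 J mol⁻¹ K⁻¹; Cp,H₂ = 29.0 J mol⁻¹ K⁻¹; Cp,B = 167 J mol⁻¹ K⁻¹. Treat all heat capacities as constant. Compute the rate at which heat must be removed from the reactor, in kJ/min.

Q_out = 413 kJ/min

Extent of reaction ξ = 0.322 × 388 = 124.94 mol/h
Reaction term: ξ·ΔH°_rxn = 124.94 × -153 = -19115 kJ/h
Sensible, feed 160→25 °C: -9166.5 kJ/h
Outlet flows (mol/h): A 263.06, H₂ 263.06, B 124.94
Sensible, products 25→76.9 °C: 3472.1 kJ/h
Q = ΔH = -24810 kJ/h = -6.8915 kW
Heat removed = 413.49 kJ/min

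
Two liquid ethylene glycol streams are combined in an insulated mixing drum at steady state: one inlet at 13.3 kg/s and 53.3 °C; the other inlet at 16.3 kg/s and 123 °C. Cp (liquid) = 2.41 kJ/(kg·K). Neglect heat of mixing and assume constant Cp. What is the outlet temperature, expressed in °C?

No heat crosses the boundary, so H_out = H_in.
T_out = Σ ṁᵢCp,ᵢTᵢ / Σ ṁᵢCp,ᵢ
      = 6540.2 / 71.336 = 91.682 °C

T_out = 91.7 °C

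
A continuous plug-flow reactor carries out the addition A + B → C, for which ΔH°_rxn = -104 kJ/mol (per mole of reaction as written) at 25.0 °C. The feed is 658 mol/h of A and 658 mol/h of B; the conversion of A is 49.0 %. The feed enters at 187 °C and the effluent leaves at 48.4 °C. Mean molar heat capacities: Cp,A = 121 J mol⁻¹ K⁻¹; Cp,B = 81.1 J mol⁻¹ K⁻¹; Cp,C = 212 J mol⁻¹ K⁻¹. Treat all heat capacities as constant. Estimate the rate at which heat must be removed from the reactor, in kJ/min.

Q_out = 865 kJ/min

Extent of reaction ξ = 0.490 × 658 = 322.42 mol/h
Reaction term: ξ·ΔH°_rxn = 322.42 × -104 = -33532 kJ/h
Sensible, feed 187→25 °C: -21543 kJ/h
Outlet flows (mol/h): A 335.58, B 335.58, C 322.42
Sensible, products 25→48.4 °C: 3186.5 kJ/h
Q = ΔH = -51888 kJ/h = -14.413 kW
Heat removed = 864.8 kJ/min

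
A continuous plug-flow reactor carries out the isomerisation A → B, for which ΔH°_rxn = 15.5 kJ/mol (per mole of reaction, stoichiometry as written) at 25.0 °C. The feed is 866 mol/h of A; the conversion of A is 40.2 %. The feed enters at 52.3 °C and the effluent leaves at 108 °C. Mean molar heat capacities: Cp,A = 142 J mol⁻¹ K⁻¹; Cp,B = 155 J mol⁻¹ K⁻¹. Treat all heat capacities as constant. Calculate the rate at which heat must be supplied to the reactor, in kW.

Q_in = 3.51 kW

Extent of reaction ξ = 0.402 × 866 = 348.13 mol/h
Reaction term: ξ·ΔH°_rxn = 348.13 × 15.5 = 5396 kJ/h
Sensible, feed 52.3→25 °C: -3357.1 kJ/h
Outlet flows (mol/h): A 517.87, B 348.13
Sensible, products 25→108 °C: 10582 kJ/h
Q = ΔH = 12621 kJ/h = 3.5059 kW
Heat supplied = 3.5059 kW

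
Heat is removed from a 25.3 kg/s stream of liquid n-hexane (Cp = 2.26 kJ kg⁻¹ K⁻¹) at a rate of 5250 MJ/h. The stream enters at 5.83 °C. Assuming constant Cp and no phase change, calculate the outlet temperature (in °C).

T_out = -19.7 °C

Q = 5250 MJ/h = 1458.3 kJ/s
ΔT = Q/(ṁ·Cp) = 1458.3/(25.3×2.26) = 25.505 K
T_out = 5.83 − 25.505 = -19.675 °C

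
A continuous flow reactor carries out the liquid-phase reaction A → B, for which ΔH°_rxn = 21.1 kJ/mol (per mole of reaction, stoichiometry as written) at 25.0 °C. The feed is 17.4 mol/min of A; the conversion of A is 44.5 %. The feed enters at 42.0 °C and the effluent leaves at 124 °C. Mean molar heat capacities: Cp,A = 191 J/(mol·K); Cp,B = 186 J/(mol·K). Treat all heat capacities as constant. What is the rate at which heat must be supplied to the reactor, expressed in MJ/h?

Q_in = 25.9 MJ/h

Extent of reaction ξ = 0.445 × 17.4 = 7.743 mol/min
Reaction term: ξ·ΔH°_rxn = 7.743 × 21.1 = 163.38 kJ/min
Sensible, feed 42.0→25 °C: -56.498 kJ/min
Outlet flows (mol/min): A 9.657, B 7.743
Sensible, products 25→124 °C: 325.18 kJ/min
Q = ΔH = 432.06 kJ/min = 7.2011 kW
Heat supplied = 25.924 MJ/h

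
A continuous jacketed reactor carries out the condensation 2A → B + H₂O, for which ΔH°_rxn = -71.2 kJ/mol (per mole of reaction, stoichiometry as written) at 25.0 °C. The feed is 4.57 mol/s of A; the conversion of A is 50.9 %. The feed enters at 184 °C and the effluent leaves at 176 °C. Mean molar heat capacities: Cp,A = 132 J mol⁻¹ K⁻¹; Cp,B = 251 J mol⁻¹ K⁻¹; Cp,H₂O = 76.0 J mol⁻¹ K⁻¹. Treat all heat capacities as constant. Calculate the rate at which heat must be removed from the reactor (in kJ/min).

Q_out = 4590 kJ/min

Extent of reaction ξ = 0.509 × 4.57 / 2 = 1.1631 mol/s
Reaction term: ξ·ΔH°_rxn = 1.1631 × -71.2 = -82.81 kJ/s
Sensible, feed 184→25 °C: -95.915 kJ/s
Outlet flows (mol/s): A 2.2439, B 1.1631, H₂O 1.1631
Sensible, products 25→176 °C: 102.15 kJ/s
Q = ΔH = -76.572 kJ/s = -76.572 kW
Heat removed = 4594.3 kJ/min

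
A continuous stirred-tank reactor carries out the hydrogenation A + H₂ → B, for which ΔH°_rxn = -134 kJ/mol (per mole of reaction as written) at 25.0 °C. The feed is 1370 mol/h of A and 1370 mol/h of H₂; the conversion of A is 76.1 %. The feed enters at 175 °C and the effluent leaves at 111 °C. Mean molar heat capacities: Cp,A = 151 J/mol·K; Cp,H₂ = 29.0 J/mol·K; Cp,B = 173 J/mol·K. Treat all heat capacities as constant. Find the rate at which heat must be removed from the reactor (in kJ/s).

Q_out = 43.4 kJ/s

Extent of reaction ξ = 0.761 × 1370 = 1042.6 mol/h
Reaction term: ξ·ΔH°_rxn = 1042.6 × -134 = -139700 kJ/h
Sensible, feed 175→25 °C: -36990 kJ/h
Outlet flows (mol/h): A 327.43, H₂ 327.43, B 1042.6
Sensible, products 25→111 °C: 20580 kJ/h
Q = ΔH = -156110 kJ/h = -43.365 kW
Heat removed = 43.365 kJ/s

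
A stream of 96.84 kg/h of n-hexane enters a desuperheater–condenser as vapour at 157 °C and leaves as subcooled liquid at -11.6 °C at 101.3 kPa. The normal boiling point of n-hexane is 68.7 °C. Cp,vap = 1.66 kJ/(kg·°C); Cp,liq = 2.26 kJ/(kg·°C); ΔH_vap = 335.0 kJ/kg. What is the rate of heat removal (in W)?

Q_c = 17800 W

vapour 157→68.7 °C: -146.58 kJ/kg
condensation at 68.7 °C: -335 kJ/kg
liquid 68.7→-11.6 °C: -181.48 kJ/kg
Δh = -146.58 + -335 + -181.48 = -663.06 kJ/kg
Q = ṁ·Δh = 96.84 kg/h × -663.06 kJ/kg = -64210 kJ/h
|Q| = 17.836 kW = 17836 W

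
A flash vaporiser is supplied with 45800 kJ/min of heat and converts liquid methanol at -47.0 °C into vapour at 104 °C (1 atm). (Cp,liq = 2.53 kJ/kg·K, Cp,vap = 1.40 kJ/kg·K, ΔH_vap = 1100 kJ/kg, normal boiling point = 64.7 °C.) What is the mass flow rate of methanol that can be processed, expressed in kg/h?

ṁ = 1910 kg/h

Δh = 2.53×(64.7−-47.0) + 1100 + 1.40×(104−64.7) = 1437.6 kJ/kg
Q = 45800 kJ/min = 763.33 kJ/s = 2.748e+06 kJ/h
ṁ = Q/Δh = 2.748e+06 / 1437.6 = 1911.5 kg/h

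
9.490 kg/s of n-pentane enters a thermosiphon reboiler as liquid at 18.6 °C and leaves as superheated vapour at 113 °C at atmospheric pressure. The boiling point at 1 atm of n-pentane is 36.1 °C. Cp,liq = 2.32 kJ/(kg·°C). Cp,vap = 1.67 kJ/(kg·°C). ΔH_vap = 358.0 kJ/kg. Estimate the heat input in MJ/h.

liquid 18.6→36.1 °C: 40.6 kJ/kg
vaporisation at 36.1 °C: 358 kJ/kg
vapour 36.1→113 °C: 128.42 kJ/kg
Δh = 40.6 + 358 + 128.42 = 527.02 kJ/kg
Q = ṁ·Δh = 9.490 kg/s × 527.02 kJ/kg = 5001.4 kJ/s
|Q| = 5001.4 kW = 18005 MJ/h

Q = 18000 MJ/h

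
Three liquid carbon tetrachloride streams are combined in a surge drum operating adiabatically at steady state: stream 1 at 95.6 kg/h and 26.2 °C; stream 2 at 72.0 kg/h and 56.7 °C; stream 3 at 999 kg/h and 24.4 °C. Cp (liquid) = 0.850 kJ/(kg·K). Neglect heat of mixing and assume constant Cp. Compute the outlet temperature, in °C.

Adiabatic, steady state ⇒ Σ ṁᵢCp,ᵢ(T_out − Tᵢ) = 0
Σ ṁᵢCp,ᵢTᵢ = 95.6×0.850×26.2 + 72.0×0.850×56.7 + 999×0.850×24.4 = 26318
Σ ṁᵢCp,ᵢ = 95.6×0.850 + 72.0×0.850 + 999×0.850 = 991.61
T_out = 26318 / 991.61 = 26.541 °C

T_out = 26.5 °C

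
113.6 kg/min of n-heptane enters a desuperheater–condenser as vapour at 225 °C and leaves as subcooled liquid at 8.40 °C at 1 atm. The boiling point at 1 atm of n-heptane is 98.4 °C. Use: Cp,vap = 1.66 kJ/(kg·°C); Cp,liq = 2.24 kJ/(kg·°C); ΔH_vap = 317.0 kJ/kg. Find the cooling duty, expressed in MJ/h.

vapour 225→98.4 °C: -210.16 kJ/kg
condensation at 98.4 °C: -317 kJ/kg
liquid 98.4→8.40 °C: -201.6 kJ/kg
Δh = -210.16 + -317 + -201.6 = -728.76 kJ/kg
Q = ṁ·Δh = 113.6 kg/min × -728.76 kJ/kg = -82787 kJ/min
|Q| = 1379.8 kW = 4967.2 MJ/h

Q_c = 4970 MJ/h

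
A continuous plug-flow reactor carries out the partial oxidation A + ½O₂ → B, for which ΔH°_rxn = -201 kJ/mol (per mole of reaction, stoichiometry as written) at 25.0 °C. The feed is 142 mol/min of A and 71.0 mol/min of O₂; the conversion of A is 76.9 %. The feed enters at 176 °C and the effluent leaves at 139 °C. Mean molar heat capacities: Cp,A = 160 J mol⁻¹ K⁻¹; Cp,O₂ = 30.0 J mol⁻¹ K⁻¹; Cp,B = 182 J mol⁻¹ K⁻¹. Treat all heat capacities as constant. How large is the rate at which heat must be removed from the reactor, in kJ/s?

Extent of reaction ξ = 0.769 × 142 = 109.2 mol/min
Reaction term: ξ·ΔH°_rxn = 109.2 × -201 = -21949 kJ/min
Sensible, feed 176→25 °C: -3752.3 kJ/min
Outlet flows (mol/min): A 32.802, O₂ 16.401, B 109.2
Sensible, products 25→139 °C: 2920 kJ/min
Q = ΔH = -22781 kJ/min = -379.69 kW
Heat removed = 379.69 kJ/s

Q_out = 380 kJ/s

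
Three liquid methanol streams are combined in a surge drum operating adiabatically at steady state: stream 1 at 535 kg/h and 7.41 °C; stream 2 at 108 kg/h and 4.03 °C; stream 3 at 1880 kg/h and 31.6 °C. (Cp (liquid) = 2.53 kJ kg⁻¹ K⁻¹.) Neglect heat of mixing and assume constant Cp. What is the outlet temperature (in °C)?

No heat crosses the boundary, so H_out = H_in.
Σ ṁᵢCp,ᵢTᵢ = 535×2.53×7.41 + 108×2.53×4.03 + 1880×2.53×31.6 = 161430
Σ ṁᵢCp,ᵢ = 535×2.53 + 108×2.53 + 1880×2.53 = 6383.2
T_out = 161430 / 6383.2 = 25.29 °C

T_out = 25.3 °C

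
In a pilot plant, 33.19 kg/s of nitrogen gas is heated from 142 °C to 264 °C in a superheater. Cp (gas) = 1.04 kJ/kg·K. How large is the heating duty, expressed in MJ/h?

Q = ṁ·Cp·ΔT = 33.19 × 1.04 × (264 − 142) = 4211.1 kJ/s
Heating duty = 15160 MJ/h

Q = 15200 MJ/h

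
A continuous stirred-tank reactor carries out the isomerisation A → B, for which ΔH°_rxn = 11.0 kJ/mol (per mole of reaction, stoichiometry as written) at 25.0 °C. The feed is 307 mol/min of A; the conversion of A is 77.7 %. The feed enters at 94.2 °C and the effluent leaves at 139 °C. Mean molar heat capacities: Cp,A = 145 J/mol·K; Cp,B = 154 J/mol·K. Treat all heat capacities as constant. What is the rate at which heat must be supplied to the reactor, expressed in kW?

Extent of reaction ξ = 0.777 × 307 = 238.54 mol/min
Reaction term: ξ·ΔH°_rxn = 238.54 × 11.0 = 2623.9 kJ/min
Sensible, feed 94.2→25 °C: -3080.4 kJ/min
Outlet flows (mol/min): A 68.461, B 238.54
Sensible, products 25→139 °C: 5319.5 kJ/min
Q = ΔH = 4862.9 kJ/min = 81.049 kW
Heat supplied = 81.049 kW

Q_in = 81.0 kW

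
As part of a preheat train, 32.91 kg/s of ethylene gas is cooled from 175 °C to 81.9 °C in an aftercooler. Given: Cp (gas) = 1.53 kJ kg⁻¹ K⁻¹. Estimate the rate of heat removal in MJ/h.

Q_c = 16900 MJ/h

Q = ṁ·Cp·ΔT = 32.91 × 1.53 × (81.9 − 175) = -4687.8 kJ/s
Cooling duty = 16876 MJ/h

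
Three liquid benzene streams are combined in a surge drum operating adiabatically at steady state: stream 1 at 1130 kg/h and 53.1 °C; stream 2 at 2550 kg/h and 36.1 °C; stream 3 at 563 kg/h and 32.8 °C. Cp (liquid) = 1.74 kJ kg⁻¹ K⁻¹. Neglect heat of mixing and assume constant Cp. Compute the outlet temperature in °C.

T_out = 40.2 °C

No heat crosses the boundary, so H_out = H_in.
T_out = Σ ṁᵢCp,ᵢTᵢ / Σ ṁᵢCp,ᵢ
      = 296710 / 7382.8 = 40.19 °C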